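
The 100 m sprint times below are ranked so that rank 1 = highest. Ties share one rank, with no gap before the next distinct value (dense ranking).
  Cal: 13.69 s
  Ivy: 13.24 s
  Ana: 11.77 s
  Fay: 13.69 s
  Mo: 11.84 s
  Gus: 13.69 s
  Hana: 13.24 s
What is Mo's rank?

3

Sorted (descending): 13.69, 13.69, 13.69, 13.24, 13.24, 11.84, 11.77
The 3 values of 13.69 share dense rank 1.
The 2 values of 13.24 share dense rank 2.
Remaining distinct values take the next consecutive integers.
Mo has value 11.84 s → rank 3.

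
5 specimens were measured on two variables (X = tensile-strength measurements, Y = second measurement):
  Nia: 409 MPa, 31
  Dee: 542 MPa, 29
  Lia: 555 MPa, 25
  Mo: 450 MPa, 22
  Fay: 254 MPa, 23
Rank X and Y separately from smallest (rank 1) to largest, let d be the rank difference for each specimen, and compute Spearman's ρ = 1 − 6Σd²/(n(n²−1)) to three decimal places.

Ranks of variable 1: 2, 4, 5, 3, 1
Ranks of variable 2: 5, 4, 3, 1, 2
d = r₁ − r₂: -3, 0, 2, 2, -1
d²: 9, 0, 4, 4, 1; Σd² = 18
ρ = 1 − 6·18/(5·24) = 1 − 108/120 = 0.100

0.100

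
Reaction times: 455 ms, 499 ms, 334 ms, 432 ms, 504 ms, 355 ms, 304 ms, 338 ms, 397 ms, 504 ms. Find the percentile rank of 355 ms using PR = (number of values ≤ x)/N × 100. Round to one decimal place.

N = 10.
Strictly below 355: 3. Equal to 355: 1.
PR = 4/10 × 100 = 40.0

40.0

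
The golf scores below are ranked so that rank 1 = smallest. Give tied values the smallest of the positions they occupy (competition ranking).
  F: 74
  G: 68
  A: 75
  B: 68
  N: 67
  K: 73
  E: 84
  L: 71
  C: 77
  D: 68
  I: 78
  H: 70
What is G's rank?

Sorted (ascending): 67, 68, 68, 68, 70, 71, 73, 74, 75, 77, 78, 84
The 3 values of 68 occupy positions 2–4 → each gets rank 2.
G has value 68 → rank 2.

2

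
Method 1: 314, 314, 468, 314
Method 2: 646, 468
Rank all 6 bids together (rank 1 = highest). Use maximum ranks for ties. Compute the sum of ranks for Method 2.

4

Sorted (descending): 646, 468, 468, 314, 314, 314
The 2 values of 468 occupy positions 2–3 → each gets rank 3.
The 3 values of 314 occupy positions 4–6 → each gets rank 6.
Method 2 values → pooled ranks: 646→1, 468→3
Rank sum = 1 + 3 = 4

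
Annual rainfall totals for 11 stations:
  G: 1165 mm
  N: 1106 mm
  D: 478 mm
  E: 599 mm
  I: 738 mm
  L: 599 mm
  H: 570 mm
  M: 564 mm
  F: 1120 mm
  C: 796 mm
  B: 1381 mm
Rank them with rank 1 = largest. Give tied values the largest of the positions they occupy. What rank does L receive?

Sorted (descending): 1381, 1165, 1120, 1106, 796, 738, 599, 599, 570, 564, 478
The 2 values of 599 occupy positions 7–8 → each gets rank 8.
L has value 599 mm → rank 8.

8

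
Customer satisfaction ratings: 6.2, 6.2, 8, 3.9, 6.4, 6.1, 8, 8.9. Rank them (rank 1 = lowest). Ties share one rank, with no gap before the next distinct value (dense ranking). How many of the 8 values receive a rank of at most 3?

4

Sorted (ascending): 3.9, 6.1, 6.2, 6.2, 6.4, 8, 8, 8.9
The 2 values of 6.2 share dense rank 3.
The 2 values of 8 share dense rank 5.
Remaining distinct values take the next consecutive integers.
Ranks ≤ 3: {1, 2, 3, 3} → 4 values.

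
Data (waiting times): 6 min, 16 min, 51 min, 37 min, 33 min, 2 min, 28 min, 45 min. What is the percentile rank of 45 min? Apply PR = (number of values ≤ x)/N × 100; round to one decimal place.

87.5

N = 8.
Strictly below 45: 6. Equal to 45: 1.
PR = 7/8 × 100 = 87.5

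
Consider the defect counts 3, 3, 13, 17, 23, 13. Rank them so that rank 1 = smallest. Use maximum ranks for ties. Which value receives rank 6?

23

Sorted (ascending): 3, 3, 13, 13, 17, 23
The 2 values of 3 occupy positions 1–2 → each gets rank 2.
The 2 values of 13 occupy positions 3–4 → each gets rank 4.
Rank 6 → value 23.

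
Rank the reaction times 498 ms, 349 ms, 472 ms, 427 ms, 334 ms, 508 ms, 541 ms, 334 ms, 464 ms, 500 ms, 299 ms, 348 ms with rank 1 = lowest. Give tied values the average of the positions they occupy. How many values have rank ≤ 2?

1

Sorted (ascending): 299, 334, 334, 348, 349, 427, 464, 472, 498, 500, 508, 541
The 2 values of 334 occupy positions 2–3 → average rank (2+3)/2 = 2.5.
Ranks ≤ 2: {1} → 1 value.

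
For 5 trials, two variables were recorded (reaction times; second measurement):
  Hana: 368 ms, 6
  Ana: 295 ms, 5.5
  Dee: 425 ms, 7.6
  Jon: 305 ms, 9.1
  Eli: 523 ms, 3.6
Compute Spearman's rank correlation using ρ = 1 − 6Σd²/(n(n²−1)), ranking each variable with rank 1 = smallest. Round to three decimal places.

-0.300

Ranks of variable 1: 3, 1, 4, 2, 5
Ranks of variable 2: 3, 2, 4, 5, 1
d = r₁ − r₂: 0, -1, 0, -3, 4
d²: 0, 1, 0, 9, 16; Σd² = 26
ρ = 1 − 6·26/(5·24) = 1 − 156/120 = -0.300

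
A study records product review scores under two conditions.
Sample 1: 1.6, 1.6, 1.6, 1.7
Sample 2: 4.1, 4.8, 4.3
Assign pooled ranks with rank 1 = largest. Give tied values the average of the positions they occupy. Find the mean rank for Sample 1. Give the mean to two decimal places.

5.50

Sorted (descending): 4.8, 4.3, 4.1, 1.7, 1.6, 1.6, 1.6
The 3 values of 1.6 occupy positions 5–7 → average rank 6.
Sample 1 values → pooled ranks: 1.6→6, 1.6→6, 1.6→6, 1.7→4
Mean rank = (6 + 6 + 6 + 4) / 4 = 5.50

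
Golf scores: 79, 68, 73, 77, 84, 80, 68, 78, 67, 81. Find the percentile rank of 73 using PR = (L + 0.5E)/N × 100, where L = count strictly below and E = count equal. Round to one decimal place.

35.0

N = 10.
Strictly below 73: 3. Equal to 73: 1.
PR = (3 + 0.5·1)/10 × 100 = 35.0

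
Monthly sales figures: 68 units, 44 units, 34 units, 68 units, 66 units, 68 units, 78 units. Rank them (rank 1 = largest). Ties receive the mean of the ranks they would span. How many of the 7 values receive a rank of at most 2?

Sorted (descending): 78, 68, 68, 68, 66, 44, 34
The 3 values of 68 occupy positions 2–4 → average rank 3.
Ranks ≤ 2: {1} → 1 value.

1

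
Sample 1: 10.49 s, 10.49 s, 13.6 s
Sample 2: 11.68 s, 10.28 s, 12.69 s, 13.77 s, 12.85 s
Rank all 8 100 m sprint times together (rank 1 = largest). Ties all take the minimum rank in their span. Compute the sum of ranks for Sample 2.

21

Sorted (descending): 13.77, 13.6, 12.85, 12.69, 11.68, 10.49, 10.49, 10.28
The 2 values of 10.49 occupy positions 6–7 → each gets rank 6.
Sample 2 values → pooled ranks: 11.68→5, 10.28→8, 12.69→4, 13.77→1, 12.85→3
Rank sum = 5 + 8 + 4 + 1 + 3 = 21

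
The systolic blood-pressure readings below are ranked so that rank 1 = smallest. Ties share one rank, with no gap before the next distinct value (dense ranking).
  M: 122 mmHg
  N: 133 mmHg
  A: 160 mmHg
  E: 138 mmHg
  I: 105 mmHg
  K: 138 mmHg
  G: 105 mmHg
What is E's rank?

4

Sorted (ascending): 105, 105, 122, 133, 138, 138, 160
The 2 values of 105 share dense rank 1.
The 2 values of 138 share dense rank 4.
Remaining distinct values take the next consecutive integers.
E has value 138 mmHg → rank 4.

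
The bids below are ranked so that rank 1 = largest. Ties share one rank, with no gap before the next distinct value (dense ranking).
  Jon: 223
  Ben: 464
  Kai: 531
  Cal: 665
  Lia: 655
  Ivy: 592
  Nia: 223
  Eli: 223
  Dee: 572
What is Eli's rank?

7

Sorted (descending): 665, 655, 592, 572, 531, 464, 223, 223, 223
The 3 values of 223 share dense rank 7.
Remaining distinct values take the next consecutive integers.
Eli has value 223 → rank 7.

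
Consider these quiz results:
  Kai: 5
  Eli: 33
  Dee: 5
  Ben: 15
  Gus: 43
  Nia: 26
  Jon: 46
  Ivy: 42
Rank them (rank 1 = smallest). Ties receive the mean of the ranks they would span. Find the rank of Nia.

4

Sorted (ascending): 5, 5, 15, 26, 33, 42, 43, 46
The 2 values of 5 occupy positions 1–2 → average rank (1+2)/2 = 1.5.
Nia has value 26 → rank 4.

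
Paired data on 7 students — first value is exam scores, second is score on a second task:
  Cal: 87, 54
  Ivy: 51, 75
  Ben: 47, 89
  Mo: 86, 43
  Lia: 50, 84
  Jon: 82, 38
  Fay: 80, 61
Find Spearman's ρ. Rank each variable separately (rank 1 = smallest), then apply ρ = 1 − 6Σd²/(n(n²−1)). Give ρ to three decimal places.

Ranks of variable 1: 7, 3, 1, 6, 2, 5, 4
Ranks of variable 2: 3, 5, 7, 2, 6, 1, 4
d = r₁ − r₂: 4, -2, -6, 4, -4, 4, 0
d²: 16, 4, 36, 16, 16, 16, 0; Σd² = 104
ρ = 1 − 6·104/(7·48) = 1 − 624/336 = -0.857

-0.857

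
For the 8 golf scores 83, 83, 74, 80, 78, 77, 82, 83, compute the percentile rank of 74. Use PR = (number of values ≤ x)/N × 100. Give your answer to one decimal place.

N = 8.
Strictly below 74: 0. Equal to 74: 1.
PR = 1/8 × 100 = 12.5

12.5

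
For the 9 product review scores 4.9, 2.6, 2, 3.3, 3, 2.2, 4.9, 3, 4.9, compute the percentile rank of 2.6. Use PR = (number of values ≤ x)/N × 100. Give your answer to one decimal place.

N = 9.
Strictly below 2.6: 2. Equal to 2.6: 1.
PR = 3/9 × 100 = 33.3

33.3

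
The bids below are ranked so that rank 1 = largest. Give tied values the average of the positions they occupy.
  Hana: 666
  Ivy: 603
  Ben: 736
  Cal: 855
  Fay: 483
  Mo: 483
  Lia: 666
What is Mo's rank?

Sorted (descending): 855, 736, 666, 666, 603, 483, 483
The 2 values of 666 occupy positions 3–4 → average rank (3+4)/2 = 3.5.
The 2 values of 483 occupy positions 6–7 → average rank (6+7)/2 = 6.5.
Mo has value 483 → rank 6.5.

6.5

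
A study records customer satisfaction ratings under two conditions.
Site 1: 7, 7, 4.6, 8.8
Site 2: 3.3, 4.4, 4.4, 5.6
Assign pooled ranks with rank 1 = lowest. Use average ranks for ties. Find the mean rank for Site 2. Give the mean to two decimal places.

Sorted (ascending): 3.3, 4.4, 4.4, 4.6, 5.6, 7, 7, 8.8
The 2 values of 4.4 occupy positions 2–3 → average rank (2+3)/2 = 2.5.
The 2 values of 7 occupy positions 6–7 → average rank (6+7)/2 = 6.5.
Site 2 values → pooled ranks: 3.3→1, 4.4→2.5, 4.4→2.5, 5.6→5
Mean rank = (1 + 2.5 + 2.5 + 5) / 4 = 2.75

2.75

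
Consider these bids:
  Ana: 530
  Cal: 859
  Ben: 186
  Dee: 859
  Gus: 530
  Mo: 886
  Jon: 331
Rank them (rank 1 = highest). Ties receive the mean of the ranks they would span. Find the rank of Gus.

Sorted (descending): 886, 859, 859, 530, 530, 331, 186
The 2 values of 859 occupy positions 2–3 → average rank (2+3)/2 = 2.5.
The 2 values of 530 occupy positions 4–5 → average rank (4+5)/2 = 4.5.
Gus has value 530 → rank 4.5.

4.5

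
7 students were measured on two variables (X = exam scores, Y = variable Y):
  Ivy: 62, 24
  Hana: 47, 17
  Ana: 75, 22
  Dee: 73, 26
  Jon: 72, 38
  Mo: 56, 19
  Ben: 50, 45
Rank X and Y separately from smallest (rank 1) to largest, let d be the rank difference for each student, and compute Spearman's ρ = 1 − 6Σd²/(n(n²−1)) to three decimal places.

Ranks of variable 1: 4, 1, 7, 6, 5, 3, 2
Ranks of variable 2: 4, 1, 3, 5, 6, 2, 7
d = r₁ − r₂: 0, 0, 4, 1, -1, 1, -5
d²: 0, 0, 16, 1, 1, 1, 25; Σd² = 44
ρ = 1 − 6·44/(7·48) = 1 − 264/336 = 0.214

0.214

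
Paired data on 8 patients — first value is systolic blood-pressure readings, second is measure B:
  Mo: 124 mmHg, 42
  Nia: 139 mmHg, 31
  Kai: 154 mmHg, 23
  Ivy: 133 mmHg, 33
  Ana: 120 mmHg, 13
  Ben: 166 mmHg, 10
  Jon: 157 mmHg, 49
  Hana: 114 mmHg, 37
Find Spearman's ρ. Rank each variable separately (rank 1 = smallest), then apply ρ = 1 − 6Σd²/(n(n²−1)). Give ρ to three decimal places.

-0.214

Ranks of variable 1: 3, 5, 6, 4, 2, 8, 7, 1
Ranks of variable 2: 7, 4, 3, 5, 2, 1, 8, 6
d = r₁ − r₂: -4, 1, 3, -1, 0, 7, -1, -5
d²: 16, 1, 9, 1, 0, 49, 1, 25; Σd² = 102
ρ = 1 − 6·102/(8·63) = 1 − 612/504 = -0.214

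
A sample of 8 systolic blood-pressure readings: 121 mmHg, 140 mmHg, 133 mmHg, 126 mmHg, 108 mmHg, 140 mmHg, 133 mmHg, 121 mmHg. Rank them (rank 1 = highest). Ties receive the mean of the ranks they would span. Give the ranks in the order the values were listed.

6.5, 1.5, 3.5, 5, 8, 1.5, 3.5, 6.5

Sorted (descending): 140, 140, 133, 133, 126, 121, 121, 108
The 2 values of 140 occupy positions 1–2 → average rank (1+2)/2 = 1.5.
The 2 values of 133 occupy positions 3–4 → average rank (3+4)/2 = 3.5.
The 2 values of 121 occupy positions 6–7 → average rank (6+7)/2 = 6.5.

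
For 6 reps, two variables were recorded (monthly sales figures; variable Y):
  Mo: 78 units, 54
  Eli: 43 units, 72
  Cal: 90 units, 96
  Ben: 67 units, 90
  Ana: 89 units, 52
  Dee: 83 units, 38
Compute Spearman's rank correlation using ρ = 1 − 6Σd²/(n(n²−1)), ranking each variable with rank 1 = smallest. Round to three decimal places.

Ranks of variable 1: 3, 1, 6, 2, 5, 4
Ranks of variable 2: 3, 4, 6, 5, 2, 1
d = r₁ − r₂: 0, -3, 0, -3, 3, 3
d²: 0, 9, 0, 9, 9, 9; Σd² = 36
ρ = 1 − 6·36/(6·35) = 1 − 216/210 = -0.029

-0.029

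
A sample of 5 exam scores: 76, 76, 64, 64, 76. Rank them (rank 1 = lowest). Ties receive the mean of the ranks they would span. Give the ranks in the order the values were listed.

4, 4, 1.5, 1.5, 4

Sorted (ascending): 64, 64, 76, 76, 76
The 2 values of 64 occupy positions 1–2 → average rank (1+2)/2 = 1.5.
The 3 values of 76 occupy positions 3–5 → average rank 4.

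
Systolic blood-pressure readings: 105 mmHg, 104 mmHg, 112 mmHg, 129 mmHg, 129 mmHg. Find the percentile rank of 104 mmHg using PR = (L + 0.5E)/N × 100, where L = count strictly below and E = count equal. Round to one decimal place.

N = 5.
Strictly below 104: 0. Equal to 104: 1.
PR = (0 + 0.5·1)/5 × 100 = 10.0

10.0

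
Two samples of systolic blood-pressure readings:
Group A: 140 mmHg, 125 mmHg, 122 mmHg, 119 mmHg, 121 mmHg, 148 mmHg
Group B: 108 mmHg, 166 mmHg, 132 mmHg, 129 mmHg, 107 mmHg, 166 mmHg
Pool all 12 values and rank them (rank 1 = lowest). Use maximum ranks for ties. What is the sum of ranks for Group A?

Sorted (ascending): 107, 108, 119, 121, 122, 125, 129, 132, 140, 148, 166, 166
The 2 values of 166 occupy positions 11–12 → each gets rank 12.
Group A values → pooled ranks: 140→9, 125→6, 122→5, 119→3, 121→4, 148→10
Rank sum = 9 + 6 + 5 + 3 + 4 + 10 = 37

37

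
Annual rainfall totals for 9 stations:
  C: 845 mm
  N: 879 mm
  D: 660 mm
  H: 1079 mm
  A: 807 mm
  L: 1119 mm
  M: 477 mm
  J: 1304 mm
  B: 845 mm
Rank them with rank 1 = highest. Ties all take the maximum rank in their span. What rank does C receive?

6

Sorted (descending): 1304, 1119, 1079, 879, 845, 845, 807, 660, 477
The 2 values of 845 occupy positions 5–6 → each gets rank 6.
C has value 845 mm → rank 6.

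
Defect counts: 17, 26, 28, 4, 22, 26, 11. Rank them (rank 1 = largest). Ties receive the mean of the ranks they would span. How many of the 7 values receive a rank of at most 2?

Sorted (descending): 28, 26, 26, 22, 17, 11, 4
The 2 values of 26 occupy positions 2–3 → average rank (2+3)/2 = 2.5.
Ranks ≤ 2: {1} → 1 value.

1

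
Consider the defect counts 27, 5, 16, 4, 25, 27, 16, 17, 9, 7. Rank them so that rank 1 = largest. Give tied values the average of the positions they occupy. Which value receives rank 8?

7

Sorted (descending): 27, 27, 25, 17, 16, 16, 9, 7, 5, 4
The 2 values of 27 occupy positions 1–2 → average rank (1+2)/2 = 1.5.
The 2 values of 16 occupy positions 5–6 → average rank (5+6)/2 = 5.5.
Rank 8 → value 7.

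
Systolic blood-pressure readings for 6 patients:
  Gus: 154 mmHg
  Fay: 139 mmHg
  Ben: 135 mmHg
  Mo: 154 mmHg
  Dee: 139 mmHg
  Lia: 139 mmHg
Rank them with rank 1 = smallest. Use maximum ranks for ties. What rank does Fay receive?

4

Sorted (ascending): 135, 139, 139, 139, 154, 154
The 3 values of 139 occupy positions 2–4 → each gets rank 4.
The 2 values of 154 occupy positions 5–6 → each gets rank 6.
Fay has value 139 mmHg → rank 4.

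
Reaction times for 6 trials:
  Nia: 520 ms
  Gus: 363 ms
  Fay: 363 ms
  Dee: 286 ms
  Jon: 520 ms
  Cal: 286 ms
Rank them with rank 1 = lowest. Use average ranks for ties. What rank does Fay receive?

Sorted (ascending): 286, 286, 363, 363, 520, 520
The 2 values of 286 occupy positions 1–2 → average rank (1+2)/2 = 1.5.
The 2 values of 363 occupy positions 3–4 → average rank (3+4)/2 = 3.5.
The 2 values of 520 occupy positions 5–6 → average rank (5+6)/2 = 5.5.
Fay has value 363 ms → rank 3.5.

3.5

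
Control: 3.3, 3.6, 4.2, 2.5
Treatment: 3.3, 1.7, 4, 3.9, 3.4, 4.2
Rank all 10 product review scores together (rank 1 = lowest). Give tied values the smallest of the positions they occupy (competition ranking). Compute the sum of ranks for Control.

Sorted (ascending): 1.7, 2.5, 3.3, 3.3, 3.4, 3.6, 3.9, 4, 4.2, 4.2
The 2 values of 3.3 occupy positions 3–4 → each gets rank 3.
The 2 values of 4.2 occupy positions 9–10 → each gets rank 9.
Control values → pooled ranks: 3.3→3, 3.6→6, 4.2→9, 2.5→2
Rank sum = 3 + 6 + 9 + 2 = 20

20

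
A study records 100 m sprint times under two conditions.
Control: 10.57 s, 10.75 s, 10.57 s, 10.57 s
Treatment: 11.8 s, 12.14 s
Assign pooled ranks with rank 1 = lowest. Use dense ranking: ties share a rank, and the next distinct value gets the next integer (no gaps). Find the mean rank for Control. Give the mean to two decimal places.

1.25

Sorted (ascending): 10.57, 10.57, 10.57, 10.75, 11.8, 12.14
The 3 values of 10.57 share dense rank 1.
Remaining distinct values take the next consecutive integers.
Control values → pooled ranks: 10.57→1, 10.75→2, 10.57→1, 10.57→1
Mean rank = (1 + 2 + 1 + 1) / 4 = 1.25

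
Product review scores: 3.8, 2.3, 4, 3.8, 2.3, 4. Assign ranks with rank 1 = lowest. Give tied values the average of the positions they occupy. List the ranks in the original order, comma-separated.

Sorted (ascending): 2.3, 2.3, 3.8, 3.8, 4, 4
The 2 values of 2.3 occupy positions 1–2 → average rank (1+2)/2 = 1.5.
The 2 values of 3.8 occupy positions 3–4 → average rank (3+4)/2 = 3.5.
The 2 values of 4 occupy positions 5–6 → average rank (5+6)/2 = 5.5.

3.5, 1.5, 5.5, 3.5, 1.5, 5.5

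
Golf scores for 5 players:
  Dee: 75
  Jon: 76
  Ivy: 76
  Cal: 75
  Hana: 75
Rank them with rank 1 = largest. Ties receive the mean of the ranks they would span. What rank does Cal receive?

4

Sorted (descending): 76, 76, 75, 75, 75
The 2 values of 76 occupy positions 1–2 → average rank (1+2)/2 = 1.5.
The 3 values of 75 occupy positions 3–5 → average rank 4.
Cal has value 75 → rank 4.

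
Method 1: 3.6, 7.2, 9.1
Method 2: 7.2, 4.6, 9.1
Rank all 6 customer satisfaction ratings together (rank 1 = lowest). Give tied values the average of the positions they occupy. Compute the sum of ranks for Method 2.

11

Sorted (ascending): 3.6, 4.6, 7.2, 7.2, 9.1, 9.1
The 2 values of 7.2 occupy positions 3–4 → average rank (3+4)/2 = 3.5.
The 2 values of 9.1 occupy positions 5–6 → average rank (5+6)/2 = 5.5.
Method 2 values → pooled ranks: 7.2→3.5, 4.6→2, 9.1→5.5
Rank sum = 3.5 + 2 + 5.5 = 11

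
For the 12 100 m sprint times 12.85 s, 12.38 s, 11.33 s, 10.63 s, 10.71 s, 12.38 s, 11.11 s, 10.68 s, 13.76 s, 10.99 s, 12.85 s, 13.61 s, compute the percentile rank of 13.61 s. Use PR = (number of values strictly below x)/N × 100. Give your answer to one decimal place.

N = 12.
Strictly below 13.61: 10. Equal to 13.61: 1.
PR = 10/12 × 100 = 83.3

83.3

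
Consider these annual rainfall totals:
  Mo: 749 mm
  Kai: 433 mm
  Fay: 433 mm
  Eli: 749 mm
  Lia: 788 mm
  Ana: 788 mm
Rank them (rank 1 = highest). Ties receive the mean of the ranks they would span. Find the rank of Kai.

5.5

Sorted (descending): 788, 788, 749, 749, 433, 433
The 2 values of 788 occupy positions 1–2 → average rank (1+2)/2 = 1.5.
The 2 values of 749 occupy positions 3–4 → average rank (3+4)/2 = 3.5.
The 2 values of 433 occupy positions 5–6 → average rank (5+6)/2 = 5.5.
Kai has value 433 mm → rank 5.5.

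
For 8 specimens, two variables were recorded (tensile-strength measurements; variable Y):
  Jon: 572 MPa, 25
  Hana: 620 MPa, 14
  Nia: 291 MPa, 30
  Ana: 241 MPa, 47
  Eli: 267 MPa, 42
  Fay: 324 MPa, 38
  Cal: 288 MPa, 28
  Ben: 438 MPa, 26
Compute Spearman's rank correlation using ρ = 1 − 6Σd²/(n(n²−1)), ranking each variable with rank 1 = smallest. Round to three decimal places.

Ranks of variable 1: 7, 8, 4, 1, 2, 5, 3, 6
Ranks of variable 2: 2, 1, 5, 8, 7, 6, 4, 3
d = r₁ − r₂: 5, 7, -1, -7, -5, -1, -1, 3
d²: 25, 49, 1, 49, 25, 1, 1, 9; Σd² = 160
ρ = 1 − 6·160/(8·63) = 1 − 960/504 = -0.905

-0.905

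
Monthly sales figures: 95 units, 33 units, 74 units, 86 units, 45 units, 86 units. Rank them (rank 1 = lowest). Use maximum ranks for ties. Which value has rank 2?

45

Sorted (ascending): 33, 45, 74, 86, 86, 95
The 2 values of 86 occupy positions 4–5 → each gets rank 5.
Rank 2 → value 45.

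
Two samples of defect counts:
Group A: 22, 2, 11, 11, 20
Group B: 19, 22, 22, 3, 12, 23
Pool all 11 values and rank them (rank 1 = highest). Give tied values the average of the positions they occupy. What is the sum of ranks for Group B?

30

Sorted (descending): 23, 22, 22, 22, 20, 19, 12, 11, 11, 3, 2
The 3 values of 22 occupy positions 2–4 → average rank 3.
The 2 values of 11 occupy positions 8–9 → average rank (8+9)/2 = 8.5.
Group B values → pooled ranks: 19→6, 22→3, 22→3, 3→10, 12→7, 23→1
Rank sum = 6 + 3 + 3 + 10 + 7 + 1 = 30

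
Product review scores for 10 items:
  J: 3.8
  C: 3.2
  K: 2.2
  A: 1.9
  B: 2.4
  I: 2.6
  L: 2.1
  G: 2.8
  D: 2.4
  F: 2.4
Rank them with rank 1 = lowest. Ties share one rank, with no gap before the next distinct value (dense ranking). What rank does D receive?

Sorted (ascending): 1.9, 2.1, 2.2, 2.4, 2.4, 2.4, 2.6, 2.8, 3.2, 3.8
The 3 values of 2.4 share dense rank 4.
Remaining distinct values take the next consecutive integers.
D has value 2.4 → rank 4.

4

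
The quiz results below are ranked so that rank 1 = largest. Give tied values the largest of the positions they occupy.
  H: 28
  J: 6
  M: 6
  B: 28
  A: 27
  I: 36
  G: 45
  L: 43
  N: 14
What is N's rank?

7

Sorted (descending): 45, 43, 36, 28, 28, 27, 14, 6, 6
The 2 values of 28 occupy positions 4–5 → each gets rank 5.
The 2 values of 6 occupy positions 8–9 → each gets rank 9.
N has value 14 → rank 7.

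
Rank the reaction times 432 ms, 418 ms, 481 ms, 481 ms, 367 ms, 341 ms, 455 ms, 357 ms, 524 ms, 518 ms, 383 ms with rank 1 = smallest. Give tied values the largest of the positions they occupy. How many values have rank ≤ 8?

7

Sorted (ascending): 341, 357, 367, 383, 418, 432, 455, 481, 481, 518, 524
The 2 values of 481 occupy positions 8–9 → each gets rank 9.
Ranks ≤ 8: {1, 2, 3, 4, 5, 6, 7} → 7 values.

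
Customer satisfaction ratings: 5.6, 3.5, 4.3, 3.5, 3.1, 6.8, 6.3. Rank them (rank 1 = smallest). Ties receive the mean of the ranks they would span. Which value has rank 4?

4.3

Sorted (ascending): 3.1, 3.5, 3.5, 4.3, 5.6, 6.3, 6.8
The 2 values of 3.5 occupy positions 2–3 → average rank (2+3)/2 = 2.5.
Rank 4 → value 4.3.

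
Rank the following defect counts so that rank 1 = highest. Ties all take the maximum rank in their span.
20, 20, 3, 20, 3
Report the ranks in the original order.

3, 3, 5, 3, 5

Sorted (descending): 20, 20, 20, 3, 3
The 3 values of 20 occupy positions 1–3 → each gets rank 3.
The 2 values of 3 occupy positions 4–5 → each gets rank 5.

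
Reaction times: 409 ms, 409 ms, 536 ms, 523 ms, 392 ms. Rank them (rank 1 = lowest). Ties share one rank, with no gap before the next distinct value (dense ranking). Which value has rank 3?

Sorted (ascending): 392, 409, 409, 523, 536
The 2 values of 409 share dense rank 2.
Remaining distinct values take the next consecutive integers.
Rank 3 → value 523.

523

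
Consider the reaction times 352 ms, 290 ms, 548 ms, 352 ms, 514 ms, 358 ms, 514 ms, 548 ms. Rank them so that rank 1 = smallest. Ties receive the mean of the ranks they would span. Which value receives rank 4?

Sorted (ascending): 290, 352, 352, 358, 514, 514, 548, 548
The 2 values of 352 occupy positions 2–3 → average rank (2+3)/2 = 2.5.
The 2 values of 514 occupy positions 5–6 → average rank (5+6)/2 = 5.5.
The 2 values of 548 occupy positions 7–8 → average rank (7+8)/2 = 7.5.
Rank 4 → value 358.

358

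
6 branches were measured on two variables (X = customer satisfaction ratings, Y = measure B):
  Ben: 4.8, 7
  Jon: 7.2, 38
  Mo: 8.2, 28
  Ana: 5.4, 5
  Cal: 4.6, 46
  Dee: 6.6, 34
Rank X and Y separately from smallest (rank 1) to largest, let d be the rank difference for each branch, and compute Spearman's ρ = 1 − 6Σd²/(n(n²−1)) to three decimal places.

Ranks of variable 1: 2, 5, 6, 3, 1, 4
Ranks of variable 2: 2, 5, 3, 1, 6, 4
d = r₁ − r₂: 0, 0, 3, 2, -5, 0
d²: 0, 0, 9, 4, 25, 0; Σd² = 38
ρ = 1 − 6·38/(6·35) = 1 − 228/210 = -0.086

-0.086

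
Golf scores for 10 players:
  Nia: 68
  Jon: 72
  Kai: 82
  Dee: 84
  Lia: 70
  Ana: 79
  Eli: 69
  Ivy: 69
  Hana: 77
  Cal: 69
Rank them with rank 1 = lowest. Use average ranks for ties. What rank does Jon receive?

Sorted (ascending): 68, 69, 69, 69, 70, 72, 77, 79, 82, 84
The 3 values of 69 occupy positions 2–4 → average rank 3.
Jon has value 72 → rank 6.

6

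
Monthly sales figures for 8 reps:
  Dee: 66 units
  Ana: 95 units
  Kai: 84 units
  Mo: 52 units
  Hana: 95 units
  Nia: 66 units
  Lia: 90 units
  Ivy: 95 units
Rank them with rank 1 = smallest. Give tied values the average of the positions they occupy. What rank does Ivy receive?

Sorted (ascending): 52, 66, 66, 84, 90, 95, 95, 95
The 2 values of 66 occupy positions 2–3 → average rank (2+3)/2 = 2.5.
The 3 values of 95 occupy positions 6–8 → average rank 7.
Ivy has value 95 units → rank 7.

7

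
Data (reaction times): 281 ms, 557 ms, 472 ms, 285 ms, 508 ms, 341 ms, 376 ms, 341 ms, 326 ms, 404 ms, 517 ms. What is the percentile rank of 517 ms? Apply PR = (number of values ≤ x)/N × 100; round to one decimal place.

N = 11.
Strictly below 517: 9. Equal to 517: 1.
PR = 10/11 × 100 = 90.9

90.9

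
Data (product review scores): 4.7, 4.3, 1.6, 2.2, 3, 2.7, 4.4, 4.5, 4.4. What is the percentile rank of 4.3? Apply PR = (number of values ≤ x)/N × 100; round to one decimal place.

N = 9.
Strictly below 4.3: 4. Equal to 4.3: 1.
PR = 5/9 × 100 = 55.6

55.6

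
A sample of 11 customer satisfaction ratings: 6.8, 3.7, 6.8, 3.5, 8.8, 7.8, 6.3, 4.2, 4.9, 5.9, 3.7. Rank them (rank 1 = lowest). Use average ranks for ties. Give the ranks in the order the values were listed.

8.5, 2.5, 8.5, 1, 11, 10, 7, 4, 5, 6, 2.5

Sorted (ascending): 3.5, 3.7, 3.7, 4.2, 4.9, 5.9, 6.3, 6.8, 6.8, 7.8, 8.8
The 2 values of 3.7 occupy positions 2–3 → average rank (2+3)/2 = 2.5.
The 2 values of 6.8 occupy positions 8–9 → average rank (8+9)/2 = 8.5.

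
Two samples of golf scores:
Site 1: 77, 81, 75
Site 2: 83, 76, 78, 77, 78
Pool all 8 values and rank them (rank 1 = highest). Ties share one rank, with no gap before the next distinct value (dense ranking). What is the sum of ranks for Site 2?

Sorted (descending): 83, 81, 78, 78, 77, 77, 76, 75
The 2 values of 78 share dense rank 3.
The 2 values of 77 share dense rank 4.
Remaining distinct values take the next consecutive integers.
Site 2 values → pooled ranks: 83→1, 76→5, 78→3, 77→4, 78→3
Rank sum = 1 + 5 + 3 + 4 + 3 = 16

16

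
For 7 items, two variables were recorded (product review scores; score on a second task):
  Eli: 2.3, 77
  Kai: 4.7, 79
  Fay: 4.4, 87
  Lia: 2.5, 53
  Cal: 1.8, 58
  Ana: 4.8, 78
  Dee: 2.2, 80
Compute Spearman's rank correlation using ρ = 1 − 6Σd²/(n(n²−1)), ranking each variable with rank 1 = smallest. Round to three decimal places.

Ranks of variable 1: 3, 6, 5, 4, 1, 7, 2
Ranks of variable 2: 3, 5, 7, 1, 2, 4, 6
d = r₁ − r₂: 0, 1, -2, 3, -1, 3, -4
d²: 0, 1, 4, 9, 1, 9, 16; Σd² = 40
ρ = 1 − 6·40/(7·48) = 1 − 240/336 = 0.286

0.286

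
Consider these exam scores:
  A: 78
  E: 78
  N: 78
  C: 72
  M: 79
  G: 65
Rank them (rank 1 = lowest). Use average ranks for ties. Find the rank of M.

Sorted (ascending): 65, 72, 78, 78, 78, 79
The 3 values of 78 occupy positions 3–5 → average rank 4.
M has value 79 → rank 6.

6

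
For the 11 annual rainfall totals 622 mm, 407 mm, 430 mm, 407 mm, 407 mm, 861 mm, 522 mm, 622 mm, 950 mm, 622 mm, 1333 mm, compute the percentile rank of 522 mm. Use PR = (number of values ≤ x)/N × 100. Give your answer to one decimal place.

N = 11.
Strictly below 522: 4. Equal to 522: 1.
PR = 5/11 × 100 = 45.5

45.5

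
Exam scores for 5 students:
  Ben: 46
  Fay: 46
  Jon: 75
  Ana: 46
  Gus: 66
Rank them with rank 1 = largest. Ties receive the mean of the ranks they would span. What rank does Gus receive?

2

Sorted (descending): 75, 66, 46, 46, 46
The 3 values of 46 occupy positions 3–5 → average rank 4.
Gus has value 66 → rank 2.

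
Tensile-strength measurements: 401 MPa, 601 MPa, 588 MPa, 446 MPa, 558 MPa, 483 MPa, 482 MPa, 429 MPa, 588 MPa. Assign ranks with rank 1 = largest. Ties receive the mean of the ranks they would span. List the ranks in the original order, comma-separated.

9, 1, 2.5, 7, 4, 5, 6, 8, 2.5

Sorted (descending): 601, 588, 588, 558, 483, 482, 446, 429, 401
The 2 values of 588 occupy positions 2–3 → average rank (2+3)/2 = 2.5.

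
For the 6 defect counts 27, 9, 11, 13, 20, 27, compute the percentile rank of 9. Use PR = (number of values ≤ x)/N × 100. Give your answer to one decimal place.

16.7

N = 6.
Strictly below 9: 0. Equal to 9: 1.
PR = 1/6 × 100 = 16.7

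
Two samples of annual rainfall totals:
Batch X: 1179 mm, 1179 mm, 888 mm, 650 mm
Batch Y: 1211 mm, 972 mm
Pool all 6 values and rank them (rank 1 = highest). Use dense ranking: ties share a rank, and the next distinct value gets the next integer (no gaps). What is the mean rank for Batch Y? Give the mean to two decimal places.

2.00

Sorted (descending): 1211, 1179, 1179, 972, 888, 650
The 2 values of 1179 share dense rank 2.
Remaining distinct values take the next consecutive integers.
Batch Y values → pooled ranks: 1211→1, 972→3
Mean rank = (1 + 3) / 2 = 2.00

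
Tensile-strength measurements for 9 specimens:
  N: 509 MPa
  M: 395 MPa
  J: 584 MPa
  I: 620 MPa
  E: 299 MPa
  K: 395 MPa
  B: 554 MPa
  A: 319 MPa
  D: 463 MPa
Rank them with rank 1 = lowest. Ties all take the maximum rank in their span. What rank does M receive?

4

Sorted (ascending): 299, 319, 395, 395, 463, 509, 554, 584, 620
The 2 values of 395 occupy positions 3–4 → each gets rank 4.
M has value 395 MPa → rank 4.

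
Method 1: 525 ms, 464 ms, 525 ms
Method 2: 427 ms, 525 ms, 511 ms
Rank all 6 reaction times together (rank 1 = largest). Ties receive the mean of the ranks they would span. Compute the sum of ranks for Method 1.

Sorted (descending): 525, 525, 525, 511, 464, 427
The 3 values of 525 occupy positions 1–3 → average rank 2.
Method 1 values → pooled ranks: 525→2, 464→5, 525→2
Rank sum = 2 + 5 + 2 = 9

9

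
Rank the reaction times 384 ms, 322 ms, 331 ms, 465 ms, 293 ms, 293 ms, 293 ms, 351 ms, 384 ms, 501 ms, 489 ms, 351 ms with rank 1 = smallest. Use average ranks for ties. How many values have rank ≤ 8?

7

Sorted (ascending): 293, 293, 293, 322, 331, 351, 351, 384, 384, 465, 489, 501
The 3 values of 293 occupy positions 1–3 → average rank 2.
The 2 values of 351 occupy positions 6–7 → average rank (6+7)/2 = 6.5.
The 2 values of 384 occupy positions 8–9 → average rank (8+9)/2 = 8.5.
Ranks ≤ 8: {2, 2, 2, 4, 5, 6.5, 6.5} → 7 values.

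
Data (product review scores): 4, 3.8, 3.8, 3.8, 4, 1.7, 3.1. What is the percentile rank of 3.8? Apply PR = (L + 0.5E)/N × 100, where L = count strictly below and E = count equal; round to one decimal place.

N = 7.
Strictly below 3.8: 2. Equal to 3.8: 3.
PR = (2 + 0.5·3)/7 × 100 = 50.0

50.0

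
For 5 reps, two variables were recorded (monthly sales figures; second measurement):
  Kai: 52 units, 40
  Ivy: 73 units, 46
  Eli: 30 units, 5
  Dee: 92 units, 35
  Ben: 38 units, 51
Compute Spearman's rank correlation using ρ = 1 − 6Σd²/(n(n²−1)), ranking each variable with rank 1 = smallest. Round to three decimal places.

0.100

Ranks of variable 1: 3, 4, 1, 5, 2
Ranks of variable 2: 3, 4, 1, 2, 5
d = r₁ − r₂: 0, 0, 0, 3, -3
d²: 0, 0, 0, 9, 9; Σd² = 18
ρ = 1 − 6·18/(5·24) = 1 − 108/120 = 0.100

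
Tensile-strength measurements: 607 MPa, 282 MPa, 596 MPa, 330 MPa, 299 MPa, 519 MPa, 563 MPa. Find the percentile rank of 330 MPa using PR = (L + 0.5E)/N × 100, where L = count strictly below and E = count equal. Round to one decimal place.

N = 7.
Strictly below 330: 2. Equal to 330: 1.
PR = (2 + 0.5·1)/7 × 100 = 35.7

35.7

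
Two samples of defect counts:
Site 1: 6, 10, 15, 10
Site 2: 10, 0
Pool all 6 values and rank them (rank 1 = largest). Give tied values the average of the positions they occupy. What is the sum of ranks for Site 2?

Sorted (descending): 15, 10, 10, 10, 6, 0
The 3 values of 10 occupy positions 2–4 → average rank 3.
Site 2 values → pooled ranks: 10→3, 0→6
Rank sum = 3 + 6 = 9

9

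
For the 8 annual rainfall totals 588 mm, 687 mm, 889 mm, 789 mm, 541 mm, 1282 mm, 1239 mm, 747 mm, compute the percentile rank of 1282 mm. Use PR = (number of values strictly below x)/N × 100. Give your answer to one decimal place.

N = 8.
Strictly below 1282: 7. Equal to 1282: 1.
PR = 7/8 × 100 = 87.5

87.5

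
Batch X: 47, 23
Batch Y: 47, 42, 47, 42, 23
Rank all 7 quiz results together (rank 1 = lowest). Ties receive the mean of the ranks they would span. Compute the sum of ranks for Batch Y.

Sorted (ascending): 23, 23, 42, 42, 47, 47, 47
The 2 values of 23 occupy positions 1–2 → average rank (1+2)/2 = 1.5.
The 2 values of 42 occupy positions 3–4 → average rank (3+4)/2 = 3.5.
The 3 values of 47 occupy positions 5–7 → average rank 6.
Batch Y values → pooled ranks: 47→6, 42→3.5, 47→6, 42→3.5, 23→1.5
Rank sum = 6 + 3.5 + 6 + 3.5 + 1.5 = 20.5

20.5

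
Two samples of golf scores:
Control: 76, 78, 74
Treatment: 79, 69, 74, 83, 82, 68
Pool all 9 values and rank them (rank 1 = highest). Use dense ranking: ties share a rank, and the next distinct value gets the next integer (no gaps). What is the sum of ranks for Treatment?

Sorted (descending): 83, 82, 79, 78, 76, 74, 74, 69, 68
The 2 values of 74 share dense rank 6.
Remaining distinct values take the next consecutive integers.
Treatment values → pooled ranks: 79→3, 69→7, 74→6, 83→1, 82→2, 68→8
Rank sum = 3 + 7 + 6 + 1 + 2 + 8 = 27

27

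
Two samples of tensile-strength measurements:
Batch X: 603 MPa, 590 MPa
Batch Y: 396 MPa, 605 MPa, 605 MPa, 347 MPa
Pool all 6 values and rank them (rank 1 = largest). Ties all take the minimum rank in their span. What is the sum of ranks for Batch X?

Sorted (descending): 605, 605, 603, 590, 396, 347
The 2 values of 605 occupy positions 1–2 → each gets rank 1.
Batch X values → pooled ranks: 603→3, 590→4
Rank sum = 3 + 4 = 7

7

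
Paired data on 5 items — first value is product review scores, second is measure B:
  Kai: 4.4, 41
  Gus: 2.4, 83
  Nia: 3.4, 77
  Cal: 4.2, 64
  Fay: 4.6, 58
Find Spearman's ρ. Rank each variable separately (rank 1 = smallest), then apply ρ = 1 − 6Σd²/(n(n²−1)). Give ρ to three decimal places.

-0.900

Ranks of variable 1: 4, 1, 2, 3, 5
Ranks of variable 2: 1, 5, 4, 3, 2
d = r₁ − r₂: 3, -4, -2, 0, 3
d²: 9, 16, 4, 0, 9; Σd² = 38
ρ = 1 − 6·38/(5·24) = 1 − 228/120 = -0.900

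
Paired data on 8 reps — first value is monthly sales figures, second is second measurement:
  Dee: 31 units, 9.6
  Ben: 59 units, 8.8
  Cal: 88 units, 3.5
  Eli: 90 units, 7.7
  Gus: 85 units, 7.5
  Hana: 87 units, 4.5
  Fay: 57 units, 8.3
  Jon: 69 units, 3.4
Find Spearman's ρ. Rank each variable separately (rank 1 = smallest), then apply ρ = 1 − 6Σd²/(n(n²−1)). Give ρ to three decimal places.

Ranks of variable 1: 1, 3, 7, 8, 5, 6, 2, 4
Ranks of variable 2: 8, 7, 2, 5, 4, 3, 6, 1
d = r₁ − r₂: -7, -4, 5, 3, 1, 3, -4, 3
d²: 49, 16, 25, 9, 1, 9, 16, 9; Σd² = 134
ρ = 1 − 6·134/(8·63) = 1 − 804/504 = -0.595

-0.595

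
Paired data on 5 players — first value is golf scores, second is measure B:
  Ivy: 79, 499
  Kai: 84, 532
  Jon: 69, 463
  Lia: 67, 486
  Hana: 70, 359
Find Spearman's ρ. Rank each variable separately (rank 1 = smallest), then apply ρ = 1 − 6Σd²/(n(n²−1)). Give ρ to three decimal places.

Ranks of variable 1: 4, 5, 2, 1, 3
Ranks of variable 2: 4, 5, 2, 3, 1
d = r₁ − r₂: 0, 0, 0, -2, 2
d²: 0, 0, 0, 4, 4; Σd² = 8
ρ = 1 − 6·8/(5·24) = 1 − 48/120 = 0.600

0.600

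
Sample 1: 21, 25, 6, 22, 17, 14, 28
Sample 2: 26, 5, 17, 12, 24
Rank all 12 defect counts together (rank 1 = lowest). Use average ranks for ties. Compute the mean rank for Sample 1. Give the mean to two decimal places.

6.93

Sorted (ascending): 5, 6, 12, 14, 17, 17, 21, 22, 24, 25, 26, 28
The 2 values of 17 occupy positions 5–6 → average rank (5+6)/2 = 5.5.
Sample 1 values → pooled ranks: 21→7, 25→10, 6→2, 22→8, 17→5.5, 14→4, 28→12
Mean rank = (7 + 10 + 2 + 8 + 5.5 + 4 + 12) / 7 = 6.93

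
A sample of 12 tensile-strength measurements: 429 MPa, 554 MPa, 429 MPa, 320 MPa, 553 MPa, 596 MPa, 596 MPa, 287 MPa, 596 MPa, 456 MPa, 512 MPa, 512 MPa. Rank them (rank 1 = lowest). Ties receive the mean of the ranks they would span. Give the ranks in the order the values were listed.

3.5, 9, 3.5, 2, 8, 11, 11, 1, 11, 5, 6.5, 6.5

Sorted (ascending): 287, 320, 429, 429, 456, 512, 512, 553, 554, 596, 596, 596
The 2 values of 429 occupy positions 3–4 → average rank (3+4)/2 = 3.5.
The 2 values of 512 occupy positions 6–7 → average rank (6+7)/2 = 6.5.
The 3 values of 596 occupy positions 10–12 → average rank 11.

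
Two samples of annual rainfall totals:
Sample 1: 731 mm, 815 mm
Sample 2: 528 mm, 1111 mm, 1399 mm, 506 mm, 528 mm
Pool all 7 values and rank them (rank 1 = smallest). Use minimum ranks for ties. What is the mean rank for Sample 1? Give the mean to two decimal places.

4.50

Sorted (ascending): 506, 528, 528, 731, 815, 1111, 1399
The 2 values of 528 occupy positions 2–3 → each gets rank 2.
Sample 1 values → pooled ranks: 731→4, 815→5
Mean rank = (4 + 5) / 2 = 4.50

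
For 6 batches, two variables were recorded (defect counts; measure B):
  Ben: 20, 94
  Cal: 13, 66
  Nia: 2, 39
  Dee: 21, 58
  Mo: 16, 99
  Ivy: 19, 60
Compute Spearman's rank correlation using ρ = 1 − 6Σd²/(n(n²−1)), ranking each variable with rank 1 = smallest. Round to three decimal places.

0.143

Ranks of variable 1: 5, 2, 1, 6, 3, 4
Ranks of variable 2: 5, 4, 1, 2, 6, 3
d = r₁ − r₂: 0, -2, 0, 4, -3, 1
d²: 0, 4, 0, 16, 9, 1; Σd² = 30
ρ = 1 − 6·30/(6·35) = 1 − 180/210 = 0.143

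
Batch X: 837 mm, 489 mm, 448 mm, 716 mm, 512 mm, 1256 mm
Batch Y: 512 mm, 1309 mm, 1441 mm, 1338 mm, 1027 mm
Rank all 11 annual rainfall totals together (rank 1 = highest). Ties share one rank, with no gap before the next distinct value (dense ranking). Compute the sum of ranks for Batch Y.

19

Sorted (descending): 1441, 1338, 1309, 1256, 1027, 837, 716, 512, 512, 489, 448
The 2 values of 512 share dense rank 8.
Remaining distinct values take the next consecutive integers.
Batch Y values → pooled ranks: 512→8, 1309→3, 1441→1, 1338→2, 1027→5
Rank sum = 8 + 3 + 1 + 2 + 5 = 19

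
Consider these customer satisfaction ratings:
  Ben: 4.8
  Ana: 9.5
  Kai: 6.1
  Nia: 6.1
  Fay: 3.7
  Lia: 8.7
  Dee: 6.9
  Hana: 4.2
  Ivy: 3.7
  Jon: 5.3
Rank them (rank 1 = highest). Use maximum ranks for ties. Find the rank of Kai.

5

Sorted (descending): 9.5, 8.7, 6.9, 6.1, 6.1, 5.3, 4.8, 4.2, 3.7, 3.7
The 2 values of 6.1 occupy positions 4–5 → each gets rank 5.
The 2 values of 3.7 occupy positions 9–10 → each gets rank 10.
Kai has value 6.1 → rank 5.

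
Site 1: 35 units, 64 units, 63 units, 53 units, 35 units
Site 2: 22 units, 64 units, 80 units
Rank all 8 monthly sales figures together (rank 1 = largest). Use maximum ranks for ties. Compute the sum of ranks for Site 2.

Sorted (descending): 80, 64, 64, 63, 53, 35, 35, 22
The 2 values of 64 occupy positions 2–3 → each gets rank 3.
The 2 values of 35 occupy positions 6–7 → each gets rank 7.
Site 2 values → pooled ranks: 22→8, 64→3, 80→1
Rank sum = 8 + 3 + 1 = 12

12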